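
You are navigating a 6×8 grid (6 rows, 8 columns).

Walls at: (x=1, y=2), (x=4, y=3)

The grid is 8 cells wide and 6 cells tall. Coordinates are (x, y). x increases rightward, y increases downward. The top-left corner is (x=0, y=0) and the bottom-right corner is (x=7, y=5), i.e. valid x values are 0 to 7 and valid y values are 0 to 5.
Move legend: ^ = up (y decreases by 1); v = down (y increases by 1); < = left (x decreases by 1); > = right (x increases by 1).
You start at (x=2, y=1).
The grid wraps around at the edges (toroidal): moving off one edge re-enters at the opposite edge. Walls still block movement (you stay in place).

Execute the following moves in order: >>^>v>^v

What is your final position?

Answer: Final position: (x=6, y=1)

Derivation:
Start: (x=2, y=1)
  > (right): (x=2, y=1) -> (x=3, y=1)
  > (right): (x=3, y=1) -> (x=4, y=1)
  ^ (up): (x=4, y=1) -> (x=4, y=0)
  > (right): (x=4, y=0) -> (x=5, y=0)
  v (down): (x=5, y=0) -> (x=5, y=1)
  > (right): (x=5, y=1) -> (x=6, y=1)
  ^ (up): (x=6, y=1) -> (x=6, y=0)
  v (down): (x=6, y=0) -> (x=6, y=1)
Final: (x=6, y=1)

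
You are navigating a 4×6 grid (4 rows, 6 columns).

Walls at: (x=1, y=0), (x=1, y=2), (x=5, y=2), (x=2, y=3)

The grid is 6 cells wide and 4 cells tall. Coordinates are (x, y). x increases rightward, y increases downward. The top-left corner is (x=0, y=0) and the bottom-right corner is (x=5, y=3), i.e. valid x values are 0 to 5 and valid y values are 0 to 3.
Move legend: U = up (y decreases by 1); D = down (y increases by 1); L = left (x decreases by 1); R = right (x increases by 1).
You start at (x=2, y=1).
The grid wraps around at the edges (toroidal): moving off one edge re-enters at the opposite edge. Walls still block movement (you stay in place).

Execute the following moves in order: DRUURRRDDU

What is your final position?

Answer: Final position: (x=0, y=1)

Derivation:
Start: (x=2, y=1)
  D (down): (x=2, y=1) -> (x=2, y=2)
  R (right): (x=2, y=2) -> (x=3, y=2)
  U (up): (x=3, y=2) -> (x=3, y=1)
  U (up): (x=3, y=1) -> (x=3, y=0)
  R (right): (x=3, y=0) -> (x=4, y=0)
  R (right): (x=4, y=0) -> (x=5, y=0)
  R (right): (x=5, y=0) -> (x=0, y=0)
  D (down): (x=0, y=0) -> (x=0, y=1)
  D (down): (x=0, y=1) -> (x=0, y=2)
  U (up): (x=0, y=2) -> (x=0, y=1)
Final: (x=0, y=1)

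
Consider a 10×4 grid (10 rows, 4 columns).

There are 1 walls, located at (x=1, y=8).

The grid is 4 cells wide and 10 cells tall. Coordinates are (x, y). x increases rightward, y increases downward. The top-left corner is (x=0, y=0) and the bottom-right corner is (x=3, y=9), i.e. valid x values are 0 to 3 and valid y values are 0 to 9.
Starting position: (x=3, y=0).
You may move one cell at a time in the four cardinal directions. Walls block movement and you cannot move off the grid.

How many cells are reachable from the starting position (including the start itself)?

Answer: Reachable cells: 39

Derivation:
BFS flood-fill from (x=3, y=0):
  Distance 0: (x=3, y=0)
  Distance 1: (x=2, y=0), (x=3, y=1)
  Distance 2: (x=1, y=0), (x=2, y=1), (x=3, y=2)
  Distance 3: (x=0, y=0), (x=1, y=1), (x=2, y=2), (x=3, y=3)
  Distance 4: (x=0, y=1), (x=1, y=2), (x=2, y=3), (x=3, y=4)
  Distance 5: (x=0, y=2), (x=1, y=3), (x=2, y=4), (x=3, y=5)
  Distance 6: (x=0, y=3), (x=1, y=4), (x=2, y=5), (x=3, y=6)
  Distance 7: (x=0, y=4), (x=1, y=5), (x=2, y=6), (x=3, y=7)
  Distance 8: (x=0, y=5), (x=1, y=6), (x=2, y=7), (x=3, y=8)
  Distance 9: (x=0, y=6), (x=1, y=7), (x=2, y=8), (x=3, y=9)
  Distance 10: (x=0, y=7), (x=2, y=9)
  Distance 11: (x=0, y=8), (x=1, y=9)
  Distance 12: (x=0, y=9)
Total reachable: 39 (grid has 39 open cells total)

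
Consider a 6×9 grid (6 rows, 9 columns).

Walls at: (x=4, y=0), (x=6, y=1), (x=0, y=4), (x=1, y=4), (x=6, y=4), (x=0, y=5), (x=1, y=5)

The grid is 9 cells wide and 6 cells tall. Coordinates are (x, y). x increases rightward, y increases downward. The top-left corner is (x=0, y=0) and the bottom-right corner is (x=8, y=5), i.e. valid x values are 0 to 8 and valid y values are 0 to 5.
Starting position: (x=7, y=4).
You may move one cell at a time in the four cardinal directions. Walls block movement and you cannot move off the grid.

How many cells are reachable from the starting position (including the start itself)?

BFS flood-fill from (x=7, y=4):
  Distance 0: (x=7, y=4)
  Distance 1: (x=7, y=3), (x=8, y=4), (x=7, y=5)
  Distance 2: (x=7, y=2), (x=6, y=3), (x=8, y=3), (x=6, y=5), (x=8, y=5)
  Distance 3: (x=7, y=1), (x=6, y=2), (x=8, y=2), (x=5, y=3), (x=5, y=5)
  Distance 4: (x=7, y=0), (x=8, y=1), (x=5, y=2), (x=4, y=3), (x=5, y=4), (x=4, y=5)
  Distance 5: (x=6, y=0), (x=8, y=0), (x=5, y=1), (x=4, y=2), (x=3, y=3), (x=4, y=4), (x=3, y=5)
  Distance 6: (x=5, y=0), (x=4, y=1), (x=3, y=2), (x=2, y=3), (x=3, y=4), (x=2, y=5)
  Distance 7: (x=3, y=1), (x=2, y=2), (x=1, y=3), (x=2, y=4)
  Distance 8: (x=3, y=0), (x=2, y=1), (x=1, y=2), (x=0, y=3)
  Distance 9: (x=2, y=0), (x=1, y=1), (x=0, y=2)
  Distance 10: (x=1, y=0), (x=0, y=1)
  Distance 11: (x=0, y=0)
Total reachable: 47 (grid has 47 open cells total)

Answer: Reachable cells: 47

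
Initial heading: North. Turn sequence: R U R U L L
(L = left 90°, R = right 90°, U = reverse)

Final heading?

Start: North
  R (right (90° clockwise)) -> East
  U (U-turn (180°)) -> West
  R (right (90° clockwise)) -> North
  U (U-turn (180°)) -> South
  L (left (90° counter-clockwise)) -> East
  L (left (90° counter-clockwise)) -> North
Final: North

Answer: Final heading: North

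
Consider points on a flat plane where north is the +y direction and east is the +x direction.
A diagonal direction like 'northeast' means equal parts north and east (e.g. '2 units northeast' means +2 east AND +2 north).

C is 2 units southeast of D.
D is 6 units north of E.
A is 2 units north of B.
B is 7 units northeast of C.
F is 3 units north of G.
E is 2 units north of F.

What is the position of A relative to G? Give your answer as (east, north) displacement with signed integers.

Answer: A is at (east=9, north=18) relative to G.

Derivation:
Place G at the origin (east=0, north=0).
  F is 3 units north of G: delta (east=+0, north=+3); F at (east=0, north=3).
  E is 2 units north of F: delta (east=+0, north=+2); E at (east=0, north=5).
  D is 6 units north of E: delta (east=+0, north=+6); D at (east=0, north=11).
  C is 2 units southeast of D: delta (east=+2, north=-2); C at (east=2, north=9).
  B is 7 units northeast of C: delta (east=+7, north=+7); B at (east=9, north=16).
  A is 2 units north of B: delta (east=+0, north=+2); A at (east=9, north=18).
Therefore A relative to G: (east=9, north=18).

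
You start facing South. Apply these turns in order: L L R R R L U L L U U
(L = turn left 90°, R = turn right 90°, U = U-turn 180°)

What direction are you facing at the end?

Start: South
  L (left (90° counter-clockwise)) -> East
  L (left (90° counter-clockwise)) -> North
  R (right (90° clockwise)) -> East
  R (right (90° clockwise)) -> South
  R (right (90° clockwise)) -> West
  L (left (90° counter-clockwise)) -> South
  U (U-turn (180°)) -> North
  L (left (90° counter-clockwise)) -> West
  L (left (90° counter-clockwise)) -> South
  U (U-turn (180°)) -> North
  U (U-turn (180°)) -> South
Final: South

Answer: Final heading: South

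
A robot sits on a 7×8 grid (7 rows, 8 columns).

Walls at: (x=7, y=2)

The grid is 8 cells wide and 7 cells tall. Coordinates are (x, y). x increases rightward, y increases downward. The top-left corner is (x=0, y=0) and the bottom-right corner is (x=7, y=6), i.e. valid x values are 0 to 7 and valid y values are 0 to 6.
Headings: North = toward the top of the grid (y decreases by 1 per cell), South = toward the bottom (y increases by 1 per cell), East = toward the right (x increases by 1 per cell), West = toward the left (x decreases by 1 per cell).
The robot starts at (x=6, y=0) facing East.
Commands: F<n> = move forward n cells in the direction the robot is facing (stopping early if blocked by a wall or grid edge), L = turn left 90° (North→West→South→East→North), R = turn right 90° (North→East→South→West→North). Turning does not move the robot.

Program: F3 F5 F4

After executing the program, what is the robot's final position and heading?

Answer: Final position: (x=7, y=0), facing East

Derivation:
Start: (x=6, y=0), facing East
  F3: move forward 1/3 (blocked), now at (x=7, y=0)
  F5: move forward 0/5 (blocked), now at (x=7, y=0)
  F4: move forward 0/4 (blocked), now at (x=7, y=0)
Final: (x=7, y=0), facing East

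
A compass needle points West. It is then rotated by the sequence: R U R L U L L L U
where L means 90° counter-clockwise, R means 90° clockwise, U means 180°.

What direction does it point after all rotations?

Answer: Final heading: West

Derivation:
Start: West
  R (right (90° clockwise)) -> North
  U (U-turn (180°)) -> South
  R (right (90° clockwise)) -> West
  L (left (90° counter-clockwise)) -> South
  U (U-turn (180°)) -> North
  L (left (90° counter-clockwise)) -> West
  L (left (90° counter-clockwise)) -> South
  L (left (90° counter-clockwise)) -> East
  U (U-turn (180°)) -> West
Final: West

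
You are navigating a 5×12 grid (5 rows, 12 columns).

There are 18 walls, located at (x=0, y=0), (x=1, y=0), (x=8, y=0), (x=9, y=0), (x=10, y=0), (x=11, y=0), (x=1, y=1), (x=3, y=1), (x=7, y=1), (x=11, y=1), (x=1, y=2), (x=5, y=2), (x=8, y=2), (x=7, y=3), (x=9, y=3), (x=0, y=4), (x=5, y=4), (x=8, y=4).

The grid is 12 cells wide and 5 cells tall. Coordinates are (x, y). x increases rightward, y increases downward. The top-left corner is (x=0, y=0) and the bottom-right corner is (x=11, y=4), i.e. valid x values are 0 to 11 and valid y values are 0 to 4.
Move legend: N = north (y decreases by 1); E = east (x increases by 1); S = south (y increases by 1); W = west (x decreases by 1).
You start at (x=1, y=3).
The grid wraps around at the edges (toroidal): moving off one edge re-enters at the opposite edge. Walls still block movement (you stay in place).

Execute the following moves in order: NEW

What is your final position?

Start: (x=1, y=3)
  N (north): blocked, stay at (x=1, y=3)
  E (east): (x=1, y=3) -> (x=2, y=3)
  W (west): (x=2, y=3) -> (x=1, y=3)
Final: (x=1, y=3)

Answer: Final position: (x=1, y=3)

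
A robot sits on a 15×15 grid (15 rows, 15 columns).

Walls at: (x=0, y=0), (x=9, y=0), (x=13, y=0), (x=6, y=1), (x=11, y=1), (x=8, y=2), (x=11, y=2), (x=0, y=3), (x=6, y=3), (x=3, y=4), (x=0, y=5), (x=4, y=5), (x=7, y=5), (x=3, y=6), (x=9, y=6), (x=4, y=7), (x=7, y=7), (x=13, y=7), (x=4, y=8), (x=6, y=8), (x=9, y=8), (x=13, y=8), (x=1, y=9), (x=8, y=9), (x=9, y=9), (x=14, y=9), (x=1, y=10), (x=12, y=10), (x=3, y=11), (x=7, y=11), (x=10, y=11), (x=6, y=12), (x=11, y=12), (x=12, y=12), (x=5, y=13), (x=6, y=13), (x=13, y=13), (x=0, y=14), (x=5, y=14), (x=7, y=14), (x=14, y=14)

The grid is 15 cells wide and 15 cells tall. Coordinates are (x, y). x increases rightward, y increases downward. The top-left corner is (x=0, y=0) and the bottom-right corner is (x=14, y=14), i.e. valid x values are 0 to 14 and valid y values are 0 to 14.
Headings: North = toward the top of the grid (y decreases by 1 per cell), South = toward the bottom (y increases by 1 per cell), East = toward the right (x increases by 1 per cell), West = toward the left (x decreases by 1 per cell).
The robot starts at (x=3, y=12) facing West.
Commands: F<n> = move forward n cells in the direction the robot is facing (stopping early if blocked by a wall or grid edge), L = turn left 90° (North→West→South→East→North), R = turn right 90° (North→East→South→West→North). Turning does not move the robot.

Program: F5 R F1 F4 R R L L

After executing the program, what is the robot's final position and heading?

Start: (x=3, y=12), facing West
  F5: move forward 3/5 (blocked), now at (x=0, y=12)
  R: turn right, now facing North
  F1: move forward 1, now at (x=0, y=11)
  F4: move forward 4, now at (x=0, y=7)
  R: turn right, now facing East
  R: turn right, now facing South
  L: turn left, now facing East
  L: turn left, now facing North
Final: (x=0, y=7), facing North

Answer: Final position: (x=0, y=7), facing North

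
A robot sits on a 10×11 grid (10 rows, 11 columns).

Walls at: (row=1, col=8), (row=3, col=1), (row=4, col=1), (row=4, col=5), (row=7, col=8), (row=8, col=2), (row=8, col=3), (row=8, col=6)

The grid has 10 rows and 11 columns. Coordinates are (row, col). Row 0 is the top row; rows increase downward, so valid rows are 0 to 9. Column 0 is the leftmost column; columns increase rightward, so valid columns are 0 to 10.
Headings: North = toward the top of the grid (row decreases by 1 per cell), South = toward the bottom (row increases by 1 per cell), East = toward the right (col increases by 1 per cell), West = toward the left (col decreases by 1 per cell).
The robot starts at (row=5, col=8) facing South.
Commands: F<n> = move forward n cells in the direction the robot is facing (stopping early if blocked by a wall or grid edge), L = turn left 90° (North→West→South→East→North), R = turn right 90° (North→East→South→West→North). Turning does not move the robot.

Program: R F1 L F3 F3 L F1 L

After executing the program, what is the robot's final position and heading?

Answer: Final position: (row=9, col=8), facing North

Derivation:
Start: (row=5, col=8), facing South
  R: turn right, now facing West
  F1: move forward 1, now at (row=5, col=7)
  L: turn left, now facing South
  F3: move forward 3, now at (row=8, col=7)
  F3: move forward 1/3 (blocked), now at (row=9, col=7)
  L: turn left, now facing East
  F1: move forward 1, now at (row=9, col=8)
  L: turn left, now facing North
Final: (row=9, col=8), facing North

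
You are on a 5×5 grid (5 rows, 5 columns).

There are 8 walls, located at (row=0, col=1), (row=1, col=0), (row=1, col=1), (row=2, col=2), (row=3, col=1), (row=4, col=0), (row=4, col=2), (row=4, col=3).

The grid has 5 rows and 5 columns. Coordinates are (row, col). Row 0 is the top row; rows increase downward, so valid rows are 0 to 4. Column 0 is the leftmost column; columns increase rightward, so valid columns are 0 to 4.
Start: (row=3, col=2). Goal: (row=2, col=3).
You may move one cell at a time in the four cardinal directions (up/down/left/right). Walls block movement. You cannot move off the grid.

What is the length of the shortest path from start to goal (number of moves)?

Answer: Shortest path length: 2

Derivation:
BFS from (row=3, col=2) until reaching (row=2, col=3):
  Distance 0: (row=3, col=2)
  Distance 1: (row=3, col=3)
  Distance 2: (row=2, col=3), (row=3, col=4)  <- goal reached here
One shortest path (2 moves): (row=3, col=2) -> (row=3, col=3) -> (row=2, col=3)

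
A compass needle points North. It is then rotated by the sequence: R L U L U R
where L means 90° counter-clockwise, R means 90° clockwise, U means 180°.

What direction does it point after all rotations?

Answer: Final heading: North

Derivation:
Start: North
  R (right (90° clockwise)) -> East
  L (left (90° counter-clockwise)) -> North
  U (U-turn (180°)) -> South
  L (left (90° counter-clockwise)) -> East
  U (U-turn (180°)) -> West
  R (right (90° clockwise)) -> North
Final: North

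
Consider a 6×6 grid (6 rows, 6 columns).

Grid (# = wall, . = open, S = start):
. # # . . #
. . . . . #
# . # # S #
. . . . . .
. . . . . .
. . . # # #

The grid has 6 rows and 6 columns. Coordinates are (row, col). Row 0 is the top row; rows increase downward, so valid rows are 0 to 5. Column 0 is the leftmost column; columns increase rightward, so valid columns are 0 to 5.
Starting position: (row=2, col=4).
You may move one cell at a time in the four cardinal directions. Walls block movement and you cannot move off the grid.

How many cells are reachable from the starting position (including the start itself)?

Answer: Reachable cells: 25

Derivation:
BFS flood-fill from (row=2, col=4):
  Distance 0: (row=2, col=4)
  Distance 1: (row=1, col=4), (row=3, col=4)
  Distance 2: (row=0, col=4), (row=1, col=3), (row=3, col=3), (row=3, col=5), (row=4, col=4)
  Distance 3: (row=0, col=3), (row=1, col=2), (row=3, col=2), (row=4, col=3), (row=4, col=5)
  Distance 4: (row=1, col=1), (row=3, col=1), (row=4, col=2)
  Distance 5: (row=1, col=0), (row=2, col=1), (row=3, col=0), (row=4, col=1), (row=5, col=2)
  Distance 6: (row=0, col=0), (row=4, col=0), (row=5, col=1)
  Distance 7: (row=5, col=0)
Total reachable: 25 (grid has 25 open cells total)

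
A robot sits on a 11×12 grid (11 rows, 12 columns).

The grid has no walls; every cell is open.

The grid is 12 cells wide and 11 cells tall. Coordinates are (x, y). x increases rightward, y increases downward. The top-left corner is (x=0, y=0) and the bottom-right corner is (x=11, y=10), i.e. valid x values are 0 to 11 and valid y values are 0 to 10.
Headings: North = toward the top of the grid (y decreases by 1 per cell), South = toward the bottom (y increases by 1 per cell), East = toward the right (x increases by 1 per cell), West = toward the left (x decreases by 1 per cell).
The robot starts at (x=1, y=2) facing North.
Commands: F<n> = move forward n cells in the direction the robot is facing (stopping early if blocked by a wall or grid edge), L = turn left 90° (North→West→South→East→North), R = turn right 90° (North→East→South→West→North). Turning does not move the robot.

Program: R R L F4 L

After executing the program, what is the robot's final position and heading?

Answer: Final position: (x=5, y=2), facing North

Derivation:
Start: (x=1, y=2), facing North
  R: turn right, now facing East
  R: turn right, now facing South
  L: turn left, now facing East
  F4: move forward 4, now at (x=5, y=2)
  L: turn left, now facing North
Final: (x=5, y=2), facing North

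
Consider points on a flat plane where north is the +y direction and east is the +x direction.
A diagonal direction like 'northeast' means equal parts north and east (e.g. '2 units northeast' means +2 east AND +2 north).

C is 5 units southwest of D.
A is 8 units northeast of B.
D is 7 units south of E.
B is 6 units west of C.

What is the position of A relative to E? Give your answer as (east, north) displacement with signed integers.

Answer: A is at (east=-3, north=-4) relative to E.

Derivation:
Place E at the origin (east=0, north=0).
  D is 7 units south of E: delta (east=+0, north=-7); D at (east=0, north=-7).
  C is 5 units southwest of D: delta (east=-5, north=-5); C at (east=-5, north=-12).
  B is 6 units west of C: delta (east=-6, north=+0); B at (east=-11, north=-12).
  A is 8 units northeast of B: delta (east=+8, north=+8); A at (east=-3, north=-4).
Therefore A relative to E: (east=-3, north=-4).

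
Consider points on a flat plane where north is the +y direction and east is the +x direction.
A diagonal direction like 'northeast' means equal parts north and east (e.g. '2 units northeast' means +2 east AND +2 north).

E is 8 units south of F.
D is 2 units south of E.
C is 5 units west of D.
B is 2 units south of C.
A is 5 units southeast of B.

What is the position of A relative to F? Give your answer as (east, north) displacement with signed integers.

Place F at the origin (east=0, north=0).
  E is 8 units south of F: delta (east=+0, north=-8); E at (east=0, north=-8).
  D is 2 units south of E: delta (east=+0, north=-2); D at (east=0, north=-10).
  C is 5 units west of D: delta (east=-5, north=+0); C at (east=-5, north=-10).
  B is 2 units south of C: delta (east=+0, north=-2); B at (east=-5, north=-12).
  A is 5 units southeast of B: delta (east=+5, north=-5); A at (east=0, north=-17).
Therefore A relative to F: (east=0, north=-17).

Answer: A is at (east=0, north=-17) relative to F.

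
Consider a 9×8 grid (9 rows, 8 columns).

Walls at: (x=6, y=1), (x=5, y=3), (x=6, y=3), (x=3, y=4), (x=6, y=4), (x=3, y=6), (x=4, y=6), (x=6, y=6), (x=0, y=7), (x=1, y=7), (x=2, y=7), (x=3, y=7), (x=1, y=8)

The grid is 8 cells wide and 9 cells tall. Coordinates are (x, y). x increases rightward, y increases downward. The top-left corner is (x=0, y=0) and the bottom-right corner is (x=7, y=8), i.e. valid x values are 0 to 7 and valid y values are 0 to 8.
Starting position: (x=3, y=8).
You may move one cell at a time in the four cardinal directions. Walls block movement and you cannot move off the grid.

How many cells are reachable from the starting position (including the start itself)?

Answer: Reachable cells: 58

Derivation:
BFS flood-fill from (x=3, y=8):
  Distance 0: (x=3, y=8)
  Distance 1: (x=2, y=8), (x=4, y=8)
  Distance 2: (x=4, y=7), (x=5, y=8)
  Distance 3: (x=5, y=7), (x=6, y=8)
  Distance 4: (x=5, y=6), (x=6, y=7), (x=7, y=8)
  Distance 5: (x=5, y=5), (x=7, y=7)
  Distance 6: (x=5, y=4), (x=4, y=5), (x=6, y=5), (x=7, y=6)
  Distance 7: (x=4, y=4), (x=3, y=5), (x=7, y=5)
  Distance 8: (x=4, y=3), (x=7, y=4), (x=2, y=5)
  Distance 9: (x=4, y=2), (x=3, y=3), (x=7, y=3), (x=2, y=4), (x=1, y=5), (x=2, y=6)
  Distance 10: (x=4, y=1), (x=3, y=2), (x=5, y=2), (x=7, y=2), (x=2, y=3), (x=1, y=4), (x=0, y=5), (x=1, y=6)
  Distance 11: (x=4, y=0), (x=3, y=1), (x=5, y=1), (x=7, y=1), (x=2, y=2), (x=6, y=2), (x=1, y=3), (x=0, y=4), (x=0, y=6)
  Distance 12: (x=3, y=0), (x=5, y=0), (x=7, y=0), (x=2, y=1), (x=1, y=2), (x=0, y=3)
  Distance 13: (x=2, y=0), (x=6, y=0), (x=1, y=1), (x=0, y=2)
  Distance 14: (x=1, y=0), (x=0, y=1)
  Distance 15: (x=0, y=0)
Total reachable: 58 (grid has 59 open cells total)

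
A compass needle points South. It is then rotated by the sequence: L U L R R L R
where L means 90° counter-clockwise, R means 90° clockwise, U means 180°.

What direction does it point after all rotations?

Start: South
  L (left (90° counter-clockwise)) -> East
  U (U-turn (180°)) -> West
  L (left (90° counter-clockwise)) -> South
  R (right (90° clockwise)) -> West
  R (right (90° clockwise)) -> North
  L (left (90° counter-clockwise)) -> West
  R (right (90° clockwise)) -> North
Final: North

Answer: Final heading: North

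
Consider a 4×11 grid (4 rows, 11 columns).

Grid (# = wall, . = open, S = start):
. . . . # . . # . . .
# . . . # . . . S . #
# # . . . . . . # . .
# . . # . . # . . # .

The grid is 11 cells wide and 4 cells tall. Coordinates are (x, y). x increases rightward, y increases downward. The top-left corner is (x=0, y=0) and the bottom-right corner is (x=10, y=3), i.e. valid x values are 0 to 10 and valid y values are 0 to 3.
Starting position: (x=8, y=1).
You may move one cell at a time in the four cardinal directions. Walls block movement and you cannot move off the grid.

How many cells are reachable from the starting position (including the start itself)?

BFS flood-fill from (x=8, y=1):
  Distance 0: (x=8, y=1)
  Distance 1: (x=8, y=0), (x=7, y=1), (x=9, y=1)
  Distance 2: (x=9, y=0), (x=6, y=1), (x=7, y=2), (x=9, y=2)
  Distance 3: (x=6, y=0), (x=10, y=0), (x=5, y=1), (x=6, y=2), (x=10, y=2), (x=7, y=3)
  Distance 4: (x=5, y=0), (x=5, y=2), (x=8, y=3), (x=10, y=3)
  Distance 5: (x=4, y=2), (x=5, y=3)
  Distance 6: (x=3, y=2), (x=4, y=3)
  Distance 7: (x=3, y=1), (x=2, y=2)
  Distance 8: (x=3, y=0), (x=2, y=1), (x=2, y=3)
  Distance 9: (x=2, y=0), (x=1, y=1), (x=1, y=3)
  Distance 10: (x=1, y=0)
  Distance 11: (x=0, y=0)
Total reachable: 32 (grid has 32 open cells total)

Answer: Reachable cells: 32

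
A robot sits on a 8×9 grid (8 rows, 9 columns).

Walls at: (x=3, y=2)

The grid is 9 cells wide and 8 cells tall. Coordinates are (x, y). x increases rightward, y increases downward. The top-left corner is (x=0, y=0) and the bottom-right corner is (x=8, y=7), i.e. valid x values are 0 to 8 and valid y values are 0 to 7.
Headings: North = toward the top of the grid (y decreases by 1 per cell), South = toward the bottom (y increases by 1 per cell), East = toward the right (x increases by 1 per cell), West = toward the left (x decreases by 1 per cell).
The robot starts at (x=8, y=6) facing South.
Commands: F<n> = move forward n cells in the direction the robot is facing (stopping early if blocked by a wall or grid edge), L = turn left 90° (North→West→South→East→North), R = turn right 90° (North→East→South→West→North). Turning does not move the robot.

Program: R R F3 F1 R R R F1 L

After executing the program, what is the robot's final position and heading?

Answer: Final position: (x=7, y=2), facing South

Derivation:
Start: (x=8, y=6), facing South
  R: turn right, now facing West
  R: turn right, now facing North
  F3: move forward 3, now at (x=8, y=3)
  F1: move forward 1, now at (x=8, y=2)
  R: turn right, now facing East
  R: turn right, now facing South
  R: turn right, now facing West
  F1: move forward 1, now at (x=7, y=2)
  L: turn left, now facing South
Final: (x=7, y=2), facing South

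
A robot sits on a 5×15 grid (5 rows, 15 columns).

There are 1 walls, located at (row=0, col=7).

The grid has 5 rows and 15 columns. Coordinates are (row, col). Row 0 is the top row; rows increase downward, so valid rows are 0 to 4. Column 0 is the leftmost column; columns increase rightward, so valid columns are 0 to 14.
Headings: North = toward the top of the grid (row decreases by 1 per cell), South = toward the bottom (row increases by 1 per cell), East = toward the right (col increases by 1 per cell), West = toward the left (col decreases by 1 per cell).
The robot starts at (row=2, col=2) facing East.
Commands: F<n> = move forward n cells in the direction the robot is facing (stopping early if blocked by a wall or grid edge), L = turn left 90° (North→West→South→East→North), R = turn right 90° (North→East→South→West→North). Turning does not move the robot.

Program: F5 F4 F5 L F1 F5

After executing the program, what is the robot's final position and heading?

Start: (row=2, col=2), facing East
  F5: move forward 5, now at (row=2, col=7)
  F4: move forward 4, now at (row=2, col=11)
  F5: move forward 3/5 (blocked), now at (row=2, col=14)
  L: turn left, now facing North
  F1: move forward 1, now at (row=1, col=14)
  F5: move forward 1/5 (blocked), now at (row=0, col=14)
Final: (row=0, col=14), facing North

Answer: Final position: (row=0, col=14), facing North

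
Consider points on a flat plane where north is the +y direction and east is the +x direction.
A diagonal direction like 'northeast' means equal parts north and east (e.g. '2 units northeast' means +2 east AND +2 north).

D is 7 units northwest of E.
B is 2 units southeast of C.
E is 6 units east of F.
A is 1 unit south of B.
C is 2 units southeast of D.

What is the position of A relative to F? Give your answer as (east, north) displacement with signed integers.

Answer: A is at (east=3, north=2) relative to F.

Derivation:
Place F at the origin (east=0, north=0).
  E is 6 units east of F: delta (east=+6, north=+0); E at (east=6, north=0).
  D is 7 units northwest of E: delta (east=-7, north=+7); D at (east=-1, north=7).
  C is 2 units southeast of D: delta (east=+2, north=-2); C at (east=1, north=5).
  B is 2 units southeast of C: delta (east=+2, north=-2); B at (east=3, north=3).
  A is 1 unit south of B: delta (east=+0, north=-1); A at (east=3, north=2).
Therefore A relative to F: (east=3, north=2).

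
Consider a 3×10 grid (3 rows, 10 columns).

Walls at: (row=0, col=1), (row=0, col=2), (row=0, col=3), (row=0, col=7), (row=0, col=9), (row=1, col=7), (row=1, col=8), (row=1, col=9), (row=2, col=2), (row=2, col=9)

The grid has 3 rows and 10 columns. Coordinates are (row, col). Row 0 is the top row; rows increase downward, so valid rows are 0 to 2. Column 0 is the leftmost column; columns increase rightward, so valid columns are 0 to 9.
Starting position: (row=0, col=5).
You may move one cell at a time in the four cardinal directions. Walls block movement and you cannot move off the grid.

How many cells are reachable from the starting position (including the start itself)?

Answer: Reachable cells: 19

Derivation:
BFS flood-fill from (row=0, col=5):
  Distance 0: (row=0, col=5)
  Distance 1: (row=0, col=4), (row=0, col=6), (row=1, col=5)
  Distance 2: (row=1, col=4), (row=1, col=6), (row=2, col=5)
  Distance 3: (row=1, col=3), (row=2, col=4), (row=2, col=6)
  Distance 4: (row=1, col=2), (row=2, col=3), (row=2, col=7)
  Distance 5: (row=1, col=1), (row=2, col=8)
  Distance 6: (row=1, col=0), (row=2, col=1)
  Distance 7: (row=0, col=0), (row=2, col=0)
Total reachable: 19 (grid has 20 open cells total)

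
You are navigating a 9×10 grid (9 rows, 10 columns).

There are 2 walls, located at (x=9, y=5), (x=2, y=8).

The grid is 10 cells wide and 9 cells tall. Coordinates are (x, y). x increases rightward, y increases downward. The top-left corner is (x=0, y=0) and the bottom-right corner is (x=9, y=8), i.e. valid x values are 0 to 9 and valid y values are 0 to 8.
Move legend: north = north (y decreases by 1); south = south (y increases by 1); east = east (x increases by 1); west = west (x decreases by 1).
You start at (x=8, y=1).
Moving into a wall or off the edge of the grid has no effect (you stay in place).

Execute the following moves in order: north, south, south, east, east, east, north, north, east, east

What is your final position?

Start: (x=8, y=1)
  north (north): (x=8, y=1) -> (x=8, y=0)
  south (south): (x=8, y=0) -> (x=8, y=1)
  south (south): (x=8, y=1) -> (x=8, y=2)
  east (east): (x=8, y=2) -> (x=9, y=2)
  east (east): blocked, stay at (x=9, y=2)
  east (east): blocked, stay at (x=9, y=2)
  north (north): (x=9, y=2) -> (x=9, y=1)
  north (north): (x=9, y=1) -> (x=9, y=0)
  east (east): blocked, stay at (x=9, y=0)
  east (east): blocked, stay at (x=9, y=0)
Final: (x=9, y=0)

Answer: Final position: (x=9, y=0)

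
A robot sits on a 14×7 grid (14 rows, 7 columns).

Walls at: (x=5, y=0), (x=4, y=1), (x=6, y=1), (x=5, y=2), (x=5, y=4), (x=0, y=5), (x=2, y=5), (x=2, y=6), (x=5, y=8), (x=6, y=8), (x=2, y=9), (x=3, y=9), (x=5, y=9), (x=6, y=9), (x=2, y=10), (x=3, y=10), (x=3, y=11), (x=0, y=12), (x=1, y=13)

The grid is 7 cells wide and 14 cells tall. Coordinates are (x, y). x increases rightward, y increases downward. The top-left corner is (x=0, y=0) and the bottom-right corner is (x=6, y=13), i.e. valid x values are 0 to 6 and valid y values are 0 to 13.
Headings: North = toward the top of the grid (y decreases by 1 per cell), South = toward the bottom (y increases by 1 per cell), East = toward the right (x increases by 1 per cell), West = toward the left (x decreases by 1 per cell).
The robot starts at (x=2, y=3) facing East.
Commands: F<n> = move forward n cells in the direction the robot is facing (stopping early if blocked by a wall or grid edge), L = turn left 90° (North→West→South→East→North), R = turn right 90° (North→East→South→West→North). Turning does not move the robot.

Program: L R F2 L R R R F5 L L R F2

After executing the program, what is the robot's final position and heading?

Answer: Final position: (x=0, y=4), facing South

Derivation:
Start: (x=2, y=3), facing East
  L: turn left, now facing North
  R: turn right, now facing East
  F2: move forward 2, now at (x=4, y=3)
  L: turn left, now facing North
  R: turn right, now facing East
  R: turn right, now facing South
  R: turn right, now facing West
  F5: move forward 4/5 (blocked), now at (x=0, y=3)
  L: turn left, now facing South
  L: turn left, now facing East
  R: turn right, now facing South
  F2: move forward 1/2 (blocked), now at (x=0, y=4)
Final: (x=0, y=4), facing South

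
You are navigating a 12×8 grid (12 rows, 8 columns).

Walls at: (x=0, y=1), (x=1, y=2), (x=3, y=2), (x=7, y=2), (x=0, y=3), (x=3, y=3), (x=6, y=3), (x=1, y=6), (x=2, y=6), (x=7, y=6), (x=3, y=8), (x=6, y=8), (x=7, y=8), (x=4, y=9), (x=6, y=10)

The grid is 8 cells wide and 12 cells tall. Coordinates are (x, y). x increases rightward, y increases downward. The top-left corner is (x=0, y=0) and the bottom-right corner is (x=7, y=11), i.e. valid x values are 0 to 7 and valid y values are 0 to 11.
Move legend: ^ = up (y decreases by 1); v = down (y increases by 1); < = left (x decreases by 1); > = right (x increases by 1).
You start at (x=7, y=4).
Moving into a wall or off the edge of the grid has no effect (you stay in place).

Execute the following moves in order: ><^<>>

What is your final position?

Start: (x=7, y=4)
  > (right): blocked, stay at (x=7, y=4)
  < (left): (x=7, y=4) -> (x=6, y=4)
  ^ (up): blocked, stay at (x=6, y=4)
  < (left): (x=6, y=4) -> (x=5, y=4)
  > (right): (x=5, y=4) -> (x=6, y=4)
  > (right): (x=6, y=4) -> (x=7, y=4)
Final: (x=7, y=4)

Answer: Final position: (x=7, y=4)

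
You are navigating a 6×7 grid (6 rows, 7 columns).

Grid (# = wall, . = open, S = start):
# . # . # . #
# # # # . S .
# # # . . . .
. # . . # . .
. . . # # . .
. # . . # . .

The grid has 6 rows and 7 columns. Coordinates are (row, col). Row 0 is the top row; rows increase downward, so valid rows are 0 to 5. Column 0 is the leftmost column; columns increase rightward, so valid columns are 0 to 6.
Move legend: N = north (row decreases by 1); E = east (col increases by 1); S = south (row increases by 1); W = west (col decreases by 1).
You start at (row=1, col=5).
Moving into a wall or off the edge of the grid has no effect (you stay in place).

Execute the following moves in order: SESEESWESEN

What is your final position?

Start: (row=1, col=5)
  S (south): (row=1, col=5) -> (row=2, col=5)
  E (east): (row=2, col=5) -> (row=2, col=6)
  S (south): (row=2, col=6) -> (row=3, col=6)
  E (east): blocked, stay at (row=3, col=6)
  E (east): blocked, stay at (row=3, col=6)
  S (south): (row=3, col=6) -> (row=4, col=6)
  W (west): (row=4, col=6) -> (row=4, col=5)
  E (east): (row=4, col=5) -> (row=4, col=6)
  S (south): (row=4, col=6) -> (row=5, col=6)
  E (east): blocked, stay at (row=5, col=6)
  N (north): (row=5, col=6) -> (row=4, col=6)
Final: (row=4, col=6)

Answer: Final position: (row=4, col=6)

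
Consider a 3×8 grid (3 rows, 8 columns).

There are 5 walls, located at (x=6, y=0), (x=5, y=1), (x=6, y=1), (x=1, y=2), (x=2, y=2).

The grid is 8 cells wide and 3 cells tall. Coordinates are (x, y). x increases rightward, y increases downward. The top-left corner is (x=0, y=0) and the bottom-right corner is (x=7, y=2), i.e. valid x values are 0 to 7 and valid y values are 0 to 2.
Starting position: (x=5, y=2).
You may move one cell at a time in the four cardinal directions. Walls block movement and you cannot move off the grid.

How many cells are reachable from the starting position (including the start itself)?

Answer: Reachable cells: 19

Derivation:
BFS flood-fill from (x=5, y=2):
  Distance 0: (x=5, y=2)
  Distance 1: (x=4, y=2), (x=6, y=2)
  Distance 2: (x=4, y=1), (x=3, y=2), (x=7, y=2)
  Distance 3: (x=4, y=0), (x=3, y=1), (x=7, y=1)
  Distance 4: (x=3, y=0), (x=5, y=0), (x=7, y=0), (x=2, y=1)
  Distance 5: (x=2, y=0), (x=1, y=1)
  Distance 6: (x=1, y=0), (x=0, y=1)
  Distance 7: (x=0, y=0), (x=0, y=2)
Total reachable: 19 (grid has 19 open cells total)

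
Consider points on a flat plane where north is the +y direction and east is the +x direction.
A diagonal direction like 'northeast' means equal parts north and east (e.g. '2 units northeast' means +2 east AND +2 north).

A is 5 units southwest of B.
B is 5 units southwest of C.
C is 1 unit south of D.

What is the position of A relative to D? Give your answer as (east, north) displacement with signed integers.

Answer: A is at (east=-10, north=-11) relative to D.

Derivation:
Place D at the origin (east=0, north=0).
  C is 1 unit south of D: delta (east=+0, north=-1); C at (east=0, north=-1).
  B is 5 units southwest of C: delta (east=-5, north=-5); B at (east=-5, north=-6).
  A is 5 units southwest of B: delta (east=-5, north=-5); A at (east=-10, north=-11).
Therefore A relative to D: (east=-10, north=-11).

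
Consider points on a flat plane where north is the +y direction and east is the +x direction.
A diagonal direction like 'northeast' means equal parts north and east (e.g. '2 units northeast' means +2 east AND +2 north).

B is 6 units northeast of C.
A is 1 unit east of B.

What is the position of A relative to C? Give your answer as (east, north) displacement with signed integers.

Place C at the origin (east=0, north=0).
  B is 6 units northeast of C: delta (east=+6, north=+6); B at (east=6, north=6).
  A is 1 unit east of B: delta (east=+1, north=+0); A at (east=7, north=6).
Therefore A relative to C: (east=7, north=6).

Answer: A is at (east=7, north=6) relative to C.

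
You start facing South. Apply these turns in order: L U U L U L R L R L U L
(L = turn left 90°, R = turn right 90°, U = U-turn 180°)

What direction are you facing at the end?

Answer: Final heading: South

Derivation:
Start: South
  L (left (90° counter-clockwise)) -> East
  U (U-turn (180°)) -> West
  U (U-turn (180°)) -> East
  L (left (90° counter-clockwise)) -> North
  U (U-turn (180°)) -> South
  L (left (90° counter-clockwise)) -> East
  R (right (90° clockwise)) -> South
  L (left (90° counter-clockwise)) -> East
  R (right (90° clockwise)) -> South
  L (left (90° counter-clockwise)) -> East
  U (U-turn (180°)) -> West
  L (left (90° counter-clockwise)) -> South
Final: South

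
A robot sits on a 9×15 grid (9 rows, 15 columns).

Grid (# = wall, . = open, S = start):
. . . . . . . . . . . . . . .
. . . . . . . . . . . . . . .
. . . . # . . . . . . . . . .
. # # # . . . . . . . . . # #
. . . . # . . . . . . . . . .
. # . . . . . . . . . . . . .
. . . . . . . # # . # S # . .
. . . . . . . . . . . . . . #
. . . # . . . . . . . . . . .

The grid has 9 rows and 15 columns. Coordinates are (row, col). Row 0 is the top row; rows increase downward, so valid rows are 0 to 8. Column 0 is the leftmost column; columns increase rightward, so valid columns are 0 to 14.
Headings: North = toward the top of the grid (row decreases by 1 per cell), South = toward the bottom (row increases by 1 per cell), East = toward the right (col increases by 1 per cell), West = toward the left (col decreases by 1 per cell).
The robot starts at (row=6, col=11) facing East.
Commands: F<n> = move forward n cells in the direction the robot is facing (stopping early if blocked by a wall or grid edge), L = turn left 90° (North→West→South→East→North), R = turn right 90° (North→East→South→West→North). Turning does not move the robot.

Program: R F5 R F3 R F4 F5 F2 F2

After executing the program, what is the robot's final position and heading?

Start: (row=6, col=11), facing East
  R: turn right, now facing South
  F5: move forward 2/5 (blocked), now at (row=8, col=11)
  R: turn right, now facing West
  F3: move forward 3, now at (row=8, col=8)
  R: turn right, now facing North
  F4: move forward 1/4 (blocked), now at (row=7, col=8)
  F5: move forward 0/5 (blocked), now at (row=7, col=8)
  F2: move forward 0/2 (blocked), now at (row=7, col=8)
  F2: move forward 0/2 (blocked), now at (row=7, col=8)
Final: (row=7, col=8), facing North

Answer: Final position: (row=7, col=8), facing North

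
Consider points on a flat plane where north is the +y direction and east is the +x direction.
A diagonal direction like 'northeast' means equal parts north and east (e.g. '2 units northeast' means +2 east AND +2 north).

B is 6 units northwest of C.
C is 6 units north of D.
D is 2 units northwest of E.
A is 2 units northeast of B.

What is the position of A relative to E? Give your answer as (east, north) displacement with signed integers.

Place E at the origin (east=0, north=0).
  D is 2 units northwest of E: delta (east=-2, north=+2); D at (east=-2, north=2).
  C is 6 units north of D: delta (east=+0, north=+6); C at (east=-2, north=8).
  B is 6 units northwest of C: delta (east=-6, north=+6); B at (east=-8, north=14).
  A is 2 units northeast of B: delta (east=+2, north=+2); A at (east=-6, north=16).
Therefore A relative to E: (east=-6, north=16).

Answer: A is at (east=-6, north=16) relative to E.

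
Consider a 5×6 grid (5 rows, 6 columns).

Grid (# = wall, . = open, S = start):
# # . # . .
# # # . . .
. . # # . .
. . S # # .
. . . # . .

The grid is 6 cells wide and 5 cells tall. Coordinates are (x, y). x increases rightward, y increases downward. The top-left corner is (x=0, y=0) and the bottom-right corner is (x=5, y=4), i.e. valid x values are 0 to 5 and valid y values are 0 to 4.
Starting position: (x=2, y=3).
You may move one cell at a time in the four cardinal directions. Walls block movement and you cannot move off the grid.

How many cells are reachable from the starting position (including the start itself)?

BFS flood-fill from (x=2, y=3):
  Distance 0: (x=2, y=3)
  Distance 1: (x=1, y=3), (x=2, y=4)
  Distance 2: (x=1, y=2), (x=0, y=3), (x=1, y=4)
  Distance 3: (x=0, y=2), (x=0, y=4)
Total reachable: 8 (grid has 19 open cells total)

Answer: Reachable cells: 8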